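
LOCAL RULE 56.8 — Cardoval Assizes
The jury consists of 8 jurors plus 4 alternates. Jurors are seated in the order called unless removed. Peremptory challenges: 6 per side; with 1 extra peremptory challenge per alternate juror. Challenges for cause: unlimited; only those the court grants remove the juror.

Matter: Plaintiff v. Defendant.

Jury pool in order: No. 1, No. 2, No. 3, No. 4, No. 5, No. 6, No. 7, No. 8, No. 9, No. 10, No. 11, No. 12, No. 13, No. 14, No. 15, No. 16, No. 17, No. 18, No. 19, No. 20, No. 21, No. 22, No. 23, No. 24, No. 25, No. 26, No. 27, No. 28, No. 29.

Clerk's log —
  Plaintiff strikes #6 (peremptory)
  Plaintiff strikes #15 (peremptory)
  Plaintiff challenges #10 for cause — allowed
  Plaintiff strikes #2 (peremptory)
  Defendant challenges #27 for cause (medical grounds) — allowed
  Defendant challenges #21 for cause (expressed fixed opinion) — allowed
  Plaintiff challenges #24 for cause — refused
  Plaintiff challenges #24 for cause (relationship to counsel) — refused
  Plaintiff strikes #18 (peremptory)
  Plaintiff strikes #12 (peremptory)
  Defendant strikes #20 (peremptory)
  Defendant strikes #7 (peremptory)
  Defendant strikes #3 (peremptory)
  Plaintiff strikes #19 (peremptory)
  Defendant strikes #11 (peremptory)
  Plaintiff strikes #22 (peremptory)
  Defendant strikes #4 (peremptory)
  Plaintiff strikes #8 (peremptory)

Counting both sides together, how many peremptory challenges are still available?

7

Plaintiff allotment: 6 base + 1 × 4 alternates = 10. Defendant allotment: 6 base + 1 × 4 alternates = 10.
Plaintiff peremptories used: #6, #15, #2, #18, #12, #19, #22, #8 — 8 (for-cause on #10, #24, #24 don't count).
Defendant peremptories used: #20, #7, #3, #11, #4 — 5 (for-cause on #27, #21 don't count).
Remaining: (10 − 8) + (10 − 5) = 7.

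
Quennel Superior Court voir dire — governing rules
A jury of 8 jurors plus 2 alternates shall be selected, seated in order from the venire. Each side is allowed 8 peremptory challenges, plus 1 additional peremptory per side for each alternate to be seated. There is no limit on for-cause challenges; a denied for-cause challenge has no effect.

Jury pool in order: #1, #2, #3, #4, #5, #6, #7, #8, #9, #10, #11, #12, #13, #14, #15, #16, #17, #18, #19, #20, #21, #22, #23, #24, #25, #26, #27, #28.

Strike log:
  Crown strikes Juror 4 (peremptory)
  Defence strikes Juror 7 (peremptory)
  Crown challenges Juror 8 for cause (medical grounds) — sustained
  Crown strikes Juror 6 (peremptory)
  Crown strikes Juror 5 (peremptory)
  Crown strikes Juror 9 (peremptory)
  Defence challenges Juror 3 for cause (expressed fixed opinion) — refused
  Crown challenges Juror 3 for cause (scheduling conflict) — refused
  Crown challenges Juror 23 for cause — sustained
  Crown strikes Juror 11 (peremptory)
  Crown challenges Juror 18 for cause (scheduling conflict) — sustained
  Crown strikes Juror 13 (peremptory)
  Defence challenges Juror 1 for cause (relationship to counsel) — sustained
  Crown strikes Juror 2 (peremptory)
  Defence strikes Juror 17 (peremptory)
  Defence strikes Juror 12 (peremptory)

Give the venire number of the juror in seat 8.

21

Removed: #1, #2, #4, #5, #6, #7, #8, #9, #11, #12, #13, #17, #18, #23. (#3 stays — for-cause denied.)
Seating in order: seats 1–8 → #3, #10, #14, #15, #16, #19, #20, #21; alternates → #22, #24.
So seat 8 is #21.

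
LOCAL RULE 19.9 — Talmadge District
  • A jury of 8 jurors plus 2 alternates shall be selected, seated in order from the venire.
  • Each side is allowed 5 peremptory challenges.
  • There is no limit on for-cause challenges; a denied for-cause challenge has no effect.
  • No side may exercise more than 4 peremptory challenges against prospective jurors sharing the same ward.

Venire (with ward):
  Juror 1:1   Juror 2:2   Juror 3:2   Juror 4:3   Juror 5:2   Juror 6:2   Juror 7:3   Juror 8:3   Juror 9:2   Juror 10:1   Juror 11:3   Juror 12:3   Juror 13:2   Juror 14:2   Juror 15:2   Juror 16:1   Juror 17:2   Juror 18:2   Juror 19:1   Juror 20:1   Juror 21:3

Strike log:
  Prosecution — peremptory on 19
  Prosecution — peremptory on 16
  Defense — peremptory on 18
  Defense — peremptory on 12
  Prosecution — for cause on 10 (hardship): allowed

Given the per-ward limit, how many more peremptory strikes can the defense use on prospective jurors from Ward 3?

Defense peremptories so far: #18, #12 — 2 of 5 used, 3 left overall.
Against Ward 3: #12 — 1 used; per-ward cap 4 leaves 3.
Binding limit: min(3, 3) = 3.

3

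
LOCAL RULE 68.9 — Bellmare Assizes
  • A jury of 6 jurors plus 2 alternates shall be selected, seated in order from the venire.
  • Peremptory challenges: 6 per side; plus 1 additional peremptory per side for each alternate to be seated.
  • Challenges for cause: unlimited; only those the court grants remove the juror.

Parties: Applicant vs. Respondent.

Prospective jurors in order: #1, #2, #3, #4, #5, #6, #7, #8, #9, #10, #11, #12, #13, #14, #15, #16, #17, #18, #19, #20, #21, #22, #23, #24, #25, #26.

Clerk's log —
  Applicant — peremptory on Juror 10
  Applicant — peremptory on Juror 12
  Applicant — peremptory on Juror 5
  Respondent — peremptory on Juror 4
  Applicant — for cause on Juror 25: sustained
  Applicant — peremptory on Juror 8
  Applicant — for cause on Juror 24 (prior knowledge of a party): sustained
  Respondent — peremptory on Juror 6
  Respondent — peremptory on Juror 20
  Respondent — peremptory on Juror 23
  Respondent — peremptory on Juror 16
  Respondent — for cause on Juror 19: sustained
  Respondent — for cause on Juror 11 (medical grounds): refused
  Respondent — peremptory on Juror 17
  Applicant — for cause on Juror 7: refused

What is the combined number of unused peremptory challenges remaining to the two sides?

6

Applicant allotment: 6 base + 1 × 2 alternates = 8. Respondent allotment: 6 base + 1 × 2 alternates = 8.
Applicant peremptories used: #10, #12, #5, #8 — 4 (for-cause on #25, #24, #7 don't count).
Respondent peremptories used: #4, #6, #20, #23, #16, #17 — 6 (for-cause on #19, #11 don't count).
Remaining: (8 − 4) + (8 − 6) = 6.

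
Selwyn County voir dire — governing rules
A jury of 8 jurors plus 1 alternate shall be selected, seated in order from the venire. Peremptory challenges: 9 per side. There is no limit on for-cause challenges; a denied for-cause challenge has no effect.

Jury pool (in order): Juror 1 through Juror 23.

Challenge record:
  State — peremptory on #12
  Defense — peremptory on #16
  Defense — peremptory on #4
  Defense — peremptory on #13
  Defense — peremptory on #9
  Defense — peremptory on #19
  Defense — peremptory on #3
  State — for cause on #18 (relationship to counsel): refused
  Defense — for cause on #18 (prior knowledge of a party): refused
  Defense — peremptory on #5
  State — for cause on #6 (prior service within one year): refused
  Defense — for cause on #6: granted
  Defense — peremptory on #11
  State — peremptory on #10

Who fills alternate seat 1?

Removed: #3, #4, #5, #6, #9, #10, #11, #12, #13, #16, #19. (#18 stays — for-cause denied.)
Seating in order: seats 1–8 → #1, #2, #7, #8, #14, #15, #17, #18; alternates → #20.
So alternate 1 is #20.

20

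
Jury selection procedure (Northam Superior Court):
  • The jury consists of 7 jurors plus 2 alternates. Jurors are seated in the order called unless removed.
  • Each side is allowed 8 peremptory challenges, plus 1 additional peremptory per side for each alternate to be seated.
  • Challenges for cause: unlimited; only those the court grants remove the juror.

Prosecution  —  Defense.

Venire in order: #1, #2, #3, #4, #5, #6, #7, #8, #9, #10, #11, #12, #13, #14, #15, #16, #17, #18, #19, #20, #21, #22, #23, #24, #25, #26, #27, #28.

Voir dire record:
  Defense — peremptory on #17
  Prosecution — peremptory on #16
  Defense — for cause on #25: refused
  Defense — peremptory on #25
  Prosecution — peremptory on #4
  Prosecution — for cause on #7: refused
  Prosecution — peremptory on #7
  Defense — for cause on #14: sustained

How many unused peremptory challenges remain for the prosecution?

7

Prosecution allotment: 8 base + 1 × 2 alternates = 10.
Prosecution peremptories used: #16, #4, #7 — 3 (the for-cause on #7 doesn't count).
Remaining: 10 − 3 = 7.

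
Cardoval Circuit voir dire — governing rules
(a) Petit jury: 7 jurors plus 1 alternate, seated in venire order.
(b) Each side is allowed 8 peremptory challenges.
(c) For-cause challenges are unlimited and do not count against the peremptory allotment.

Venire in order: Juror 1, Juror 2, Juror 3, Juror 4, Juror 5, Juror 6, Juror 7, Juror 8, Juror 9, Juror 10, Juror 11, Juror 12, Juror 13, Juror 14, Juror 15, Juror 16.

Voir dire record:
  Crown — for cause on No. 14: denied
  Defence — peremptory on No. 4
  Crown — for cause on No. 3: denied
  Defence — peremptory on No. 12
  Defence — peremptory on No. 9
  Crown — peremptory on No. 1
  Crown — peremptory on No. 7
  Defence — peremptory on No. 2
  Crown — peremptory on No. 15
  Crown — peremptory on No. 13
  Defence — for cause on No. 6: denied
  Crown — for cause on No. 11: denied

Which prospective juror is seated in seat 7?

14

Removed: #1, #2, #4, #7, #9, #12, #13, #15. (#3, #6, #11, #14 stay — for-cause denied.)
Seating in order: seats 1–7 → #3, #5, #6, #8, #10, #11, #14; alternates → #16.
So seat 7 is #14.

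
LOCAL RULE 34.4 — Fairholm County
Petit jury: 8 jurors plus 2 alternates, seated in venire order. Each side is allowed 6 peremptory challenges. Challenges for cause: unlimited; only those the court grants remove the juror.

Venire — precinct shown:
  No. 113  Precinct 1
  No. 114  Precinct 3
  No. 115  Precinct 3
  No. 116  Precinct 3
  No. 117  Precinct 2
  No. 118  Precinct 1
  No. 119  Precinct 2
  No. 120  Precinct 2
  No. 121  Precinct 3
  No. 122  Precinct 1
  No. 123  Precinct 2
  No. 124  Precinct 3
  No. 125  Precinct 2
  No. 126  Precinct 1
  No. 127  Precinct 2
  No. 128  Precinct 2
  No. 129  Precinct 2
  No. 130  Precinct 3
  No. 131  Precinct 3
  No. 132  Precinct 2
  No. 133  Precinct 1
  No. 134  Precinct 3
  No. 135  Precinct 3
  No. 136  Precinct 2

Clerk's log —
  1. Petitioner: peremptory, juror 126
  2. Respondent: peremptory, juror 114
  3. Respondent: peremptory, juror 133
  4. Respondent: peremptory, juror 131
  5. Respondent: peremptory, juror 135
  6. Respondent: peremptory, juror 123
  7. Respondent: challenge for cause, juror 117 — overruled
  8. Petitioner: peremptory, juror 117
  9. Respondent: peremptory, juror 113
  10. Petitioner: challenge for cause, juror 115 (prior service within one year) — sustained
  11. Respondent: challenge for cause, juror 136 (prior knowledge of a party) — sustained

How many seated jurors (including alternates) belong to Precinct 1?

Removed: #113, #114, #115, #117, #123, #126, #131, #133, #135, #136.
Seated (10 incl. alternates): #116, #118, #119, #120, #121, #122, #124, #125, #127, #128.
Of those, in Precinct 1: #118, #122 → 2.

2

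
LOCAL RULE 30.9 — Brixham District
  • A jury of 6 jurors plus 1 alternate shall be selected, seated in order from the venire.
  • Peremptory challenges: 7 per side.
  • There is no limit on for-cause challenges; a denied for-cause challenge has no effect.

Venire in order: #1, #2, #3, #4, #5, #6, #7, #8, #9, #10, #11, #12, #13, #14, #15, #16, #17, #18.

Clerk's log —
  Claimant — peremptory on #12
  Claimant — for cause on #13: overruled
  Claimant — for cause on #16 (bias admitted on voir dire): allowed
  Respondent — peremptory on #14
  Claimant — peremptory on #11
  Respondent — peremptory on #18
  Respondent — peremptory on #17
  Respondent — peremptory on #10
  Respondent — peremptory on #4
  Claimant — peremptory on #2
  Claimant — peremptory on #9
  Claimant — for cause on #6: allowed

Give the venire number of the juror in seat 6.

Removed: #2, #4, #6, #9, #10, #11, #12, #14, #16, #17, #18. (#13 stays — for-cause denied.)
Filling seats in venire order through position 6: #1, #3, #5, #7, #8, #13.
So seat 6 is #13.

13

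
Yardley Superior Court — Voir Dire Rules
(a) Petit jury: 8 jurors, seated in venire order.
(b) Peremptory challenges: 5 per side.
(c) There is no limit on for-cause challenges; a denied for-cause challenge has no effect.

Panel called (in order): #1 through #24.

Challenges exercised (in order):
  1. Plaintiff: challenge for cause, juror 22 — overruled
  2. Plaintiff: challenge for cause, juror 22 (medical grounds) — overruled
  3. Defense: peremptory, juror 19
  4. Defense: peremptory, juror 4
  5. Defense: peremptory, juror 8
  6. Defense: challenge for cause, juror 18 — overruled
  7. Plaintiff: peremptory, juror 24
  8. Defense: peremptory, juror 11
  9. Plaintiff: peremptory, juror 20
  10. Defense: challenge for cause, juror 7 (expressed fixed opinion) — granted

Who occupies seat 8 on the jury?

Removed: #4, #7, #8, #11, #19, #20, #24. (#18, #22 stay — for-cause denied.)
Seating in order: seats 1–8 → #1, #2, #3, #5, #6, #9, #10, #12.
So seat 8 is #12.

12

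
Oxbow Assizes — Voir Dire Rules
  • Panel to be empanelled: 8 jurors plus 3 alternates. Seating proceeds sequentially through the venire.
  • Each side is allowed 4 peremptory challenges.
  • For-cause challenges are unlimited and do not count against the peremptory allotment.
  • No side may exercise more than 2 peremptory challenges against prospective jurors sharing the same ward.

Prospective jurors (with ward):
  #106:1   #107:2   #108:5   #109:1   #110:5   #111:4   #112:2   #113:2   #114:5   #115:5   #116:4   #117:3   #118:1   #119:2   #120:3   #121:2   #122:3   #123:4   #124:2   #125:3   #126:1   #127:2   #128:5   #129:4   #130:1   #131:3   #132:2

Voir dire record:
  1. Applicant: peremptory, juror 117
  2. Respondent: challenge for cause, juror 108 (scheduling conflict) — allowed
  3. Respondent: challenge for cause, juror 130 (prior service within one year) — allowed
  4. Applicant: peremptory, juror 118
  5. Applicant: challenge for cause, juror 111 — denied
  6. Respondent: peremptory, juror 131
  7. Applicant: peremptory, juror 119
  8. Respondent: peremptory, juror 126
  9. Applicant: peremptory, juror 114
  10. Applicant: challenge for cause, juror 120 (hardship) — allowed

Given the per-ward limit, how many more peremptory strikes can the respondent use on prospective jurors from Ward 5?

Respondent peremptories so far: #131, #126 — 2 of 4 used, 2 left overall.
Against Ward 5: none yet — per-ward cap 2 leaves 2.
Binding limit: min(2, 2) = 2.

2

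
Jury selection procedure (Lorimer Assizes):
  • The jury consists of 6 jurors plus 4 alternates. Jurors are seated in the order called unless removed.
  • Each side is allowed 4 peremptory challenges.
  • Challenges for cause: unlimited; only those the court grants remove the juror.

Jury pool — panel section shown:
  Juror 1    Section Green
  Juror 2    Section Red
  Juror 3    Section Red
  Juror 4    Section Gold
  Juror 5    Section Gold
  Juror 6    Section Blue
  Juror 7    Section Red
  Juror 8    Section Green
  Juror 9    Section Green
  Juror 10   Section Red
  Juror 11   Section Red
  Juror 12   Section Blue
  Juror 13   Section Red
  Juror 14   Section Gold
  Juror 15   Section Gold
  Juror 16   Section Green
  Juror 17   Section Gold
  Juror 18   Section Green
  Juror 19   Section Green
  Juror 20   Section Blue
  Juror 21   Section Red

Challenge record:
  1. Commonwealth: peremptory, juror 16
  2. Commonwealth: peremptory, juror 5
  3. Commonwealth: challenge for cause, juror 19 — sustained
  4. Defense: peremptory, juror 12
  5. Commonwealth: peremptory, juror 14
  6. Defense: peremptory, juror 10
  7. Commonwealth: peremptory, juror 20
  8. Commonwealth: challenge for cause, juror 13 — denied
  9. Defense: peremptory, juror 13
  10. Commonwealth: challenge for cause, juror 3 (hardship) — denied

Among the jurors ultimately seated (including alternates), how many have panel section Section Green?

Removed: #5, #10, #12, #13, #14, #16, #19, #20.
Seated (10 incl. alternates): #1, #2, #3, #4, #6, #7, #8, #9, #11, #15.
Of those, in Section Green: #1, #8, #9 → 3.

3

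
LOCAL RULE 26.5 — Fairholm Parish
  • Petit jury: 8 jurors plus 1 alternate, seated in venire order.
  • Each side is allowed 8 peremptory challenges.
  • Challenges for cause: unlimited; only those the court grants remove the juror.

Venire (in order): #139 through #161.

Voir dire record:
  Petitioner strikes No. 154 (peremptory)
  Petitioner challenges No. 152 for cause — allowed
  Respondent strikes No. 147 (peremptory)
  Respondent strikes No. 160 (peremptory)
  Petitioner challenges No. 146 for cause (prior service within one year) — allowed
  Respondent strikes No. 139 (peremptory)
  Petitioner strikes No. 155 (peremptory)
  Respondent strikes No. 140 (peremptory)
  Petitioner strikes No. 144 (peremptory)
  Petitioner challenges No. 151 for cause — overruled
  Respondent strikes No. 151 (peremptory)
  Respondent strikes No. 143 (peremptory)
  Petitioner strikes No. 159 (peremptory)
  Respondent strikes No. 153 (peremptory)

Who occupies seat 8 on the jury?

157

Removed: #139, #140, #143, #144, #146, #147, #151, #152, #153, #154, #155, #159, #160.
Filling seats in venire order through position 8: #141, #142, #145, #148, #149, #150, #156, #157.
So seat 8 is #157.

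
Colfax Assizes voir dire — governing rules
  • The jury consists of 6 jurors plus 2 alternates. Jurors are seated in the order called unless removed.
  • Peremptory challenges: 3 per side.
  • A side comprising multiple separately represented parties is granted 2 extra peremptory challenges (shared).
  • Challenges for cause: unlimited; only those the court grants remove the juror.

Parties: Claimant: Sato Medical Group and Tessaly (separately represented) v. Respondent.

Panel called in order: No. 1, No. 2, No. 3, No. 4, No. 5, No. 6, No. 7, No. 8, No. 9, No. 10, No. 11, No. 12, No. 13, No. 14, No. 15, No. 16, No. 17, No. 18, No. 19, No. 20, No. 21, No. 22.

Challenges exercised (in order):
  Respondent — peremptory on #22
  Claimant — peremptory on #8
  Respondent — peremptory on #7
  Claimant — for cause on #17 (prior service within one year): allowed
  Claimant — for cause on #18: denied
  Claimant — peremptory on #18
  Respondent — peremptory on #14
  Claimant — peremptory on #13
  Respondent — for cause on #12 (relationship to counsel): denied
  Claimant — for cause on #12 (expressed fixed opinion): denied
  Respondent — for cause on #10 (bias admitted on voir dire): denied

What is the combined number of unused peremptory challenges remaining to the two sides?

Claimant allotment: 3 base + 2 multi-party = 5. Respondent allotment: 3.
Claimant peremptories used: #8, #18, #13 — 3 (for-cause on #17, #18, #12 don't count).
Respondent peremptories used: #22, #7, #14 — 3 (for-cause on #12, #10 don't count).
Remaining: (5 − 3) + (3 − 3) = 2.

2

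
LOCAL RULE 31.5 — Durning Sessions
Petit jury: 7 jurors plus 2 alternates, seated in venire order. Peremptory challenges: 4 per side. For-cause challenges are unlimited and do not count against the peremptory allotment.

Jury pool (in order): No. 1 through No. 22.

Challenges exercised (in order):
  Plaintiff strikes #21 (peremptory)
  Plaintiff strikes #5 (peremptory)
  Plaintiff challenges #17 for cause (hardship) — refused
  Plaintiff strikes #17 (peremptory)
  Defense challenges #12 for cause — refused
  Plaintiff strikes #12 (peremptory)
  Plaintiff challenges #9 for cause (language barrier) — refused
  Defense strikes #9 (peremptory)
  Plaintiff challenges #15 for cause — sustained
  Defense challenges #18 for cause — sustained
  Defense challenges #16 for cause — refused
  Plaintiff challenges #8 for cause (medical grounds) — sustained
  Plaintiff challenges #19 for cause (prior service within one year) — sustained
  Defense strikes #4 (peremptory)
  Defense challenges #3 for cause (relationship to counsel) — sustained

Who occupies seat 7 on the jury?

Removed: #3, #4, #5, #8, #9, #12, #15, #17, #18, #19, #21. (#16 stays — for-cause denied.)
Seating in order: seats 1–7 → #1, #2, #6, #7, #10, #11, #13; alternates → #14, #16.
So seat 7 is #13.

13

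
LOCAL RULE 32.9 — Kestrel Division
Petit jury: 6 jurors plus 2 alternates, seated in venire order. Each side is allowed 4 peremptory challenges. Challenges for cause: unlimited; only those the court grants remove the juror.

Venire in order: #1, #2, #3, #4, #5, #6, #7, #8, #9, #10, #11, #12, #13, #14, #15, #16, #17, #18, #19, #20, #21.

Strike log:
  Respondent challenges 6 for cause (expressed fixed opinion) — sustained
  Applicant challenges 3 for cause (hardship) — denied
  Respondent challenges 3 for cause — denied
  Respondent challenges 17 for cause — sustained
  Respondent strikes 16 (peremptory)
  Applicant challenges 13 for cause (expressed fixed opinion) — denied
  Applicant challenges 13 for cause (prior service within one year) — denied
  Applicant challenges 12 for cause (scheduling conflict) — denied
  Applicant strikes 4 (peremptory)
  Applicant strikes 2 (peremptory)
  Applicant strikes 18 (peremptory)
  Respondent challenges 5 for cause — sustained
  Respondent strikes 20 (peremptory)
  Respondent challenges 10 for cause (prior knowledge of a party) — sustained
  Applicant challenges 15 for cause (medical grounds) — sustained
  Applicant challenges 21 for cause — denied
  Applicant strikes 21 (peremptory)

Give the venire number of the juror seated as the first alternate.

12

Removed: #2, #4, #5, #6, #10, #15, #16, #17, #18, #20, #21. (#3, #12, #13 stay — for-cause denied.)
Seating in order: seats 1–6 → #1, #3, #7, #8, #9, #11; alternates → #12, #13.
So alternate 1 is #12.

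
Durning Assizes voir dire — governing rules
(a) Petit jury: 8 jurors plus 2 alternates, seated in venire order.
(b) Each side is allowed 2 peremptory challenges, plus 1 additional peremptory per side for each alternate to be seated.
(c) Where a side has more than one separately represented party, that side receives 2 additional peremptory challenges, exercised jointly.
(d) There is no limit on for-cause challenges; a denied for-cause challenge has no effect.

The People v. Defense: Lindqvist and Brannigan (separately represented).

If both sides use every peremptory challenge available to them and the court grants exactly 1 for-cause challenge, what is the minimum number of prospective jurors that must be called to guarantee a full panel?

Seats to fill: 8 + 2 alternates = 10.
Peremptories — The People: 2 + 1×2 = 4; Defense: 2 + 1×2 + 2 = 6; total 10.
For-cause removals: 1.
Minimum venire: 10 + 10 + 1 = 21.

21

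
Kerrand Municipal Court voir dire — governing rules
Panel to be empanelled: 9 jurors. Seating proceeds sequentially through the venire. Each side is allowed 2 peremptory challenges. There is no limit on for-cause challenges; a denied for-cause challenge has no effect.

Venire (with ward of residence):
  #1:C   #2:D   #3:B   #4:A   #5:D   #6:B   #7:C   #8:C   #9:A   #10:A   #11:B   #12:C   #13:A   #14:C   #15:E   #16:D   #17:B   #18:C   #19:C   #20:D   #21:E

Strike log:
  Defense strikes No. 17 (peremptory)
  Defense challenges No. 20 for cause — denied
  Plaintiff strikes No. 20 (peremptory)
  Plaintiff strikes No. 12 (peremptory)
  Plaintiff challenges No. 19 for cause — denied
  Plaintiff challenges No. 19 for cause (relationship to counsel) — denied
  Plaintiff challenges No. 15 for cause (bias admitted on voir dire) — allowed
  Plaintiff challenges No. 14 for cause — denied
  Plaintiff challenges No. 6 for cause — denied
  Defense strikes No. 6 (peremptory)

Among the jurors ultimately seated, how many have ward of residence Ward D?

Removed: #6, #12, #15, #17, #20.
Seated jurors 1–9: #1, #2, #3, #4, #5, #7, #8, #9, #10.
Of those, in Ward D: #2, #5 → 2.

2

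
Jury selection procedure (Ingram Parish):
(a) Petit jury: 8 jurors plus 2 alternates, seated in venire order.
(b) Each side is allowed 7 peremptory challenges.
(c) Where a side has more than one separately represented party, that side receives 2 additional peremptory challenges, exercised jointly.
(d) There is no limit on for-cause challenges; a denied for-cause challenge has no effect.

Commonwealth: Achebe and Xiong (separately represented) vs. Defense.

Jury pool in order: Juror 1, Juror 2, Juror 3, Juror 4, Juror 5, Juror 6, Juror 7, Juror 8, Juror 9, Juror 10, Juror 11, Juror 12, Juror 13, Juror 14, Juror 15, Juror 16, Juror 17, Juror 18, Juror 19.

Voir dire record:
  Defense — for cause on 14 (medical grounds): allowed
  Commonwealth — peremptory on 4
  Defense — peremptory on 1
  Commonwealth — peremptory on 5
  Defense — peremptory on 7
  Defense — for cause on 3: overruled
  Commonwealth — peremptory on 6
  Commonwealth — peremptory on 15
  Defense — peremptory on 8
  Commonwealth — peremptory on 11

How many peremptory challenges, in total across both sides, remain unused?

Commonwealth allotment: 7 base + 2 multi-party = 9. Defense allotment: 7.
Commonwealth peremptories used: #4, #5, #6, #15, #11 — 5.
Defense peremptories used: #1, #7, #8 — 3 (for-cause on #14, #3 don't count).
Remaining: (9 − 5) + (7 − 3) = 8.

8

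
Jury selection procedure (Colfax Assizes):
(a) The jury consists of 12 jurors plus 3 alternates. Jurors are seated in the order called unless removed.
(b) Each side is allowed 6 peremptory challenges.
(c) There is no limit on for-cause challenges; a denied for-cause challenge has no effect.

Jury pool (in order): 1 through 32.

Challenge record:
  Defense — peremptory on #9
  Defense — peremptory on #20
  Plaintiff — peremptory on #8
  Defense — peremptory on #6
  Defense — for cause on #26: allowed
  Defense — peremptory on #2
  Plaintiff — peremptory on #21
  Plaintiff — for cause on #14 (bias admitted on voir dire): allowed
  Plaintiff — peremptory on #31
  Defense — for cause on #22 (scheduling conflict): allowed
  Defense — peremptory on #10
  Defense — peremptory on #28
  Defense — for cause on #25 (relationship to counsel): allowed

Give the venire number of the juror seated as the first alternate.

19

Removed: #2, #6, #8, #9, #10, #14, #20, #21, #22, #25, #26, #28, #31.
Filling seats in venire order through position 13: #1, #3, #4, #5, #7, #11, #12, #13, #15, #16, #17, #18, #19.
So alternate 1 is #19.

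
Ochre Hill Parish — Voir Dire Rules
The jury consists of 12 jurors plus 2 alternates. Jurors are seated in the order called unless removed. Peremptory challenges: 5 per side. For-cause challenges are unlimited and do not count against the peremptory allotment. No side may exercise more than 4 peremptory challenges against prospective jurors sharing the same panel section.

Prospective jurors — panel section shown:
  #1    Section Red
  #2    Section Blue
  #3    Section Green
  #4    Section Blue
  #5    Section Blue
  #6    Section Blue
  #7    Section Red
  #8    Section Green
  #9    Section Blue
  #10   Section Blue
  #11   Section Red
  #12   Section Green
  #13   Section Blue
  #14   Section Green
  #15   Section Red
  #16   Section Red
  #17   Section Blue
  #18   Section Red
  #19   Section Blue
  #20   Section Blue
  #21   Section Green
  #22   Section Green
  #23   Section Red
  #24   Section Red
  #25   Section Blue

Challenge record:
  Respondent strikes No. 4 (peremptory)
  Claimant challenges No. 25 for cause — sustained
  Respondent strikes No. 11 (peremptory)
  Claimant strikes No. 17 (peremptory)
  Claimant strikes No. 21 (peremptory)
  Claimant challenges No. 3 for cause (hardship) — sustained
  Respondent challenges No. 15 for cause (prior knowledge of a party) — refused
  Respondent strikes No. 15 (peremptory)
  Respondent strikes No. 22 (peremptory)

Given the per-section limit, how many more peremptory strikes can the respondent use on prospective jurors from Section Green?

Respondent peremptories so far: #4, #11, #15, #22 — 4 of 5 used, 1 left overall.
Against Section Green: #22 — 1 used; per-section cap 4 leaves 3.
Binding limit: min(1, 3) = 1.

1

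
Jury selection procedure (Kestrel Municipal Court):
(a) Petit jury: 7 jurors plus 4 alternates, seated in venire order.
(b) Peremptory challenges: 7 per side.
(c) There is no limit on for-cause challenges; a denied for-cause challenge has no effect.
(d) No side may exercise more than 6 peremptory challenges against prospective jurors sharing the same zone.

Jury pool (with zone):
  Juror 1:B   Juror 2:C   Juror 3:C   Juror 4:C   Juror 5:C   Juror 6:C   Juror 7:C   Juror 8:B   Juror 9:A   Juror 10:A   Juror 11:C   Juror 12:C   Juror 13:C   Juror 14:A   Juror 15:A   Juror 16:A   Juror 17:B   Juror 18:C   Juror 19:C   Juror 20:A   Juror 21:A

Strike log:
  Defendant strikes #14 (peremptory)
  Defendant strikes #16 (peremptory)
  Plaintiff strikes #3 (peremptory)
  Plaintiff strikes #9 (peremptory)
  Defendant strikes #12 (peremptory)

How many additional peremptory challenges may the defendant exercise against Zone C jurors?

4

Defendant peremptories so far: #14, #16, #12 — 3 of 7 used, 4 left overall.
Against Zone C: #12 — 1 used; per-zone cap 6 leaves 5.
Binding limit: min(4, 5) = 4.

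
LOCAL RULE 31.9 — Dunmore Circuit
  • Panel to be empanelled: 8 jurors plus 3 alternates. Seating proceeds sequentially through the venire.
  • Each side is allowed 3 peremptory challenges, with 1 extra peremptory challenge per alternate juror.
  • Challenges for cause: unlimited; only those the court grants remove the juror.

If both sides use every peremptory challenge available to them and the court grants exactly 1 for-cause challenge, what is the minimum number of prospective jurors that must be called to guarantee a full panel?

24

Seats to fill: 8 + 3 alternates = 11.
Peremptories: 3 + 1×3 = 6 per side × 2 sides = 12.
For-cause removals: 1.
Minimum venire: 11 + 12 + 1 = 24.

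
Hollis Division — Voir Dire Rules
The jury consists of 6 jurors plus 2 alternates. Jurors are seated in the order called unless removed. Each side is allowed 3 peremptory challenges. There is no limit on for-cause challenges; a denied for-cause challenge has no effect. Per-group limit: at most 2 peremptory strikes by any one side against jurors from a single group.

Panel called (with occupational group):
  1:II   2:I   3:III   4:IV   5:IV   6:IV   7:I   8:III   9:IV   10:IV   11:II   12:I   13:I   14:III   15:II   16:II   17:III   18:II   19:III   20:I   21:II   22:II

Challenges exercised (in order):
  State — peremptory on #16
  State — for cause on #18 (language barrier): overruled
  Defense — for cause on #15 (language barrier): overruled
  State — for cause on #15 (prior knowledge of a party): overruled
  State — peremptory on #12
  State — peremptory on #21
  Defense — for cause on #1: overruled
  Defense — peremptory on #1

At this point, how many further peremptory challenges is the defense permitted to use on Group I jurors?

2

Defense peremptories so far: #1 — 1 of 3 used, 2 left overall.
Against Group I: none yet — per-group cap 2 leaves 2.
Binding limit: min(2, 2) = 2.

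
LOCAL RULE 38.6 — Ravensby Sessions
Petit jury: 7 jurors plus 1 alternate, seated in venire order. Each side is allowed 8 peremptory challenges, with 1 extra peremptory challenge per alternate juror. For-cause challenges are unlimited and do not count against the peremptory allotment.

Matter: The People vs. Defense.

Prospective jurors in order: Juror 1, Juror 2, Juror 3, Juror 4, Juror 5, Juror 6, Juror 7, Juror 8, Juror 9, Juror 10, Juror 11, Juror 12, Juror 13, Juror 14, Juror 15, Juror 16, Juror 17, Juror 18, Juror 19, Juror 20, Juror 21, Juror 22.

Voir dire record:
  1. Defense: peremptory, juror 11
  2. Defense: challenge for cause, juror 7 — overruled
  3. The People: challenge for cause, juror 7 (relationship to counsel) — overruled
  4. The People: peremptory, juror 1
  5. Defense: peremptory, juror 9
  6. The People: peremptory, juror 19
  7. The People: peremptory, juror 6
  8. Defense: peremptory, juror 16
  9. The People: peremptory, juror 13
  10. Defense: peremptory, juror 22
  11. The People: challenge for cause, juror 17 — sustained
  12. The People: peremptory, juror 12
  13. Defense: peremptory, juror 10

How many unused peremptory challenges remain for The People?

The People allotment: 8 base + 1 × 1 alternate = 9.
The People peremptories used: #1, #19, #6, #13, #12 — 5 (for-cause on #7, #17 don't count).
Remaining: 9 − 5 = 4.

4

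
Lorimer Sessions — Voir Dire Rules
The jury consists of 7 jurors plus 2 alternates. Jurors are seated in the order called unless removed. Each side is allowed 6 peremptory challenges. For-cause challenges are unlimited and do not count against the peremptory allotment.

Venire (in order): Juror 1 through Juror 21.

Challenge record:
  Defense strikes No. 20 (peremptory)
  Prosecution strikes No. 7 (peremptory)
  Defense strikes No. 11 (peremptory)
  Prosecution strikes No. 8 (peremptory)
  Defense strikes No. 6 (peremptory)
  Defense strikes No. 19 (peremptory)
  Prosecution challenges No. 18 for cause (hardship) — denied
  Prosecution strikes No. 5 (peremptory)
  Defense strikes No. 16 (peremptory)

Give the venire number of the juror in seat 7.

12

Removed: #5, #6, #7, #8, #11, #16, #19, #20. (#18 stays — for-cause denied.)
Filling seats in venire order through position 7: #1, #2, #3, #4, #9, #10, #12.
So seat 7 is #12.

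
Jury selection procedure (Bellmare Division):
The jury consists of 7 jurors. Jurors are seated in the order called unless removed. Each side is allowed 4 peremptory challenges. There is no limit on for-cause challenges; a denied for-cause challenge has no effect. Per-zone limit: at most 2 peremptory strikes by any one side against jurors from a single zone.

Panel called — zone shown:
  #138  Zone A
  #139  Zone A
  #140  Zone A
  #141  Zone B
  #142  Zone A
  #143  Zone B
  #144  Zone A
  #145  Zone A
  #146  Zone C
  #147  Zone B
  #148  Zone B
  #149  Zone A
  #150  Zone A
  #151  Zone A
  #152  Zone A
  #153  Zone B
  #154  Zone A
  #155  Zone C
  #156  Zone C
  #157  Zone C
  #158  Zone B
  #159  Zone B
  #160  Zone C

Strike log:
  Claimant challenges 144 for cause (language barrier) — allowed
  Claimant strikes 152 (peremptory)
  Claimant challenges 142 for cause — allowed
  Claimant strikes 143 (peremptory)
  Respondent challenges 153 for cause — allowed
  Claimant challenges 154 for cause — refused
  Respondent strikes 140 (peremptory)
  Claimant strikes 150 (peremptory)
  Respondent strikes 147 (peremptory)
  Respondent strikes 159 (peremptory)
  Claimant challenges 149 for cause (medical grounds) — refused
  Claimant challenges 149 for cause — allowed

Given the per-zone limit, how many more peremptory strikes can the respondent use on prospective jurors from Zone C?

Respondent peremptories so far: #140, #147, #159 — 3 of 4 used, 1 left overall.
Against Zone C: none yet — per-zone cap 2 leaves 2.
Binding limit: min(1, 2) = 1.

1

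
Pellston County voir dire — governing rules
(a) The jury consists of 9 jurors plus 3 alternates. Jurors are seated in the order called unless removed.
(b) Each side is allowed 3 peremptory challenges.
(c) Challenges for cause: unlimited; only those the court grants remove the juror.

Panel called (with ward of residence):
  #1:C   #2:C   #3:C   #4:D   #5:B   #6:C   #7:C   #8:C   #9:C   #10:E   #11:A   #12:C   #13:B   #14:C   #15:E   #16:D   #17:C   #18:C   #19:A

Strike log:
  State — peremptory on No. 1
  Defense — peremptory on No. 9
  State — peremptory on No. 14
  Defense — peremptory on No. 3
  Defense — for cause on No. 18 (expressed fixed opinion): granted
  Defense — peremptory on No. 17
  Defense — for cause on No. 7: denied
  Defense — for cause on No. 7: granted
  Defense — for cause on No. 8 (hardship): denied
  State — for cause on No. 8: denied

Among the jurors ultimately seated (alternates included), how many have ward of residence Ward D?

Removed: #1, #3, #7, #9, #14, #17, #18.
Seated (12 incl. alternates): #2, #4, #5, #6, #8, #10, #11, #12, #13, #15, #16, #19.
Of those, in Ward D: #4, #16 → 2.

2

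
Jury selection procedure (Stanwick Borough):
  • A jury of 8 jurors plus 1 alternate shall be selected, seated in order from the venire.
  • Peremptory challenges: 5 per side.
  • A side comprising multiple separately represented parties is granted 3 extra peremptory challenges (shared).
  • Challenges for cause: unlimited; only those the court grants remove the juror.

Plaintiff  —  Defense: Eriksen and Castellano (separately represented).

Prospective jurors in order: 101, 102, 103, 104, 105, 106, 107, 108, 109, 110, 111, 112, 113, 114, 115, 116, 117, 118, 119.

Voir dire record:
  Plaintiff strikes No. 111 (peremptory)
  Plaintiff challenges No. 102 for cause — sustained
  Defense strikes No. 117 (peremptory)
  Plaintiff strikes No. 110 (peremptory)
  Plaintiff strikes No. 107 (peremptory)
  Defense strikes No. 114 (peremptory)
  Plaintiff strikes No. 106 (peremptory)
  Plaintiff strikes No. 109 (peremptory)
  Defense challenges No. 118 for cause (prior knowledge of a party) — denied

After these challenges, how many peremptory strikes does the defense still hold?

Defense allotment: 5 base + 3 multi-party = 8.
Defense peremptories used: #117, #114 — 2 (the for-cause on #118 doesn't count).
Remaining: 8 − 2 = 6.

6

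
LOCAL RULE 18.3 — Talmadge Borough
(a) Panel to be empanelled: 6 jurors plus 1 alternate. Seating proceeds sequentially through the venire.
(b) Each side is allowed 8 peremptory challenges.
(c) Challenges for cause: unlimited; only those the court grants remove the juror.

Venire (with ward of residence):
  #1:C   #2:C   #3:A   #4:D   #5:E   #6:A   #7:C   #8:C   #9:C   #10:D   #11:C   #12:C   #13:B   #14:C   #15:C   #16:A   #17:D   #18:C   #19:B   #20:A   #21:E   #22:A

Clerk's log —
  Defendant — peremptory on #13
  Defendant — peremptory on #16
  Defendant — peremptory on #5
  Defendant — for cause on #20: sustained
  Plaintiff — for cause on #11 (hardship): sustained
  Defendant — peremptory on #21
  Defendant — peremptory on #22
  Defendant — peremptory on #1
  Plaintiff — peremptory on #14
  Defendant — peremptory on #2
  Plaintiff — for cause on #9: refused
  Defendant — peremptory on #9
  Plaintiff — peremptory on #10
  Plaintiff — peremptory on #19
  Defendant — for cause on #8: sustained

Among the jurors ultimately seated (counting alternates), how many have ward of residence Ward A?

Removed: #1, #2, #5, #8, #9, #10, #11, #13, #14, #16, #19, #20, #21, #22.
Seated (7 incl. alternates): #3, #4, #6, #7, #12, #15, #17.
Of those, in Ward A: #3, #6 → 2.

2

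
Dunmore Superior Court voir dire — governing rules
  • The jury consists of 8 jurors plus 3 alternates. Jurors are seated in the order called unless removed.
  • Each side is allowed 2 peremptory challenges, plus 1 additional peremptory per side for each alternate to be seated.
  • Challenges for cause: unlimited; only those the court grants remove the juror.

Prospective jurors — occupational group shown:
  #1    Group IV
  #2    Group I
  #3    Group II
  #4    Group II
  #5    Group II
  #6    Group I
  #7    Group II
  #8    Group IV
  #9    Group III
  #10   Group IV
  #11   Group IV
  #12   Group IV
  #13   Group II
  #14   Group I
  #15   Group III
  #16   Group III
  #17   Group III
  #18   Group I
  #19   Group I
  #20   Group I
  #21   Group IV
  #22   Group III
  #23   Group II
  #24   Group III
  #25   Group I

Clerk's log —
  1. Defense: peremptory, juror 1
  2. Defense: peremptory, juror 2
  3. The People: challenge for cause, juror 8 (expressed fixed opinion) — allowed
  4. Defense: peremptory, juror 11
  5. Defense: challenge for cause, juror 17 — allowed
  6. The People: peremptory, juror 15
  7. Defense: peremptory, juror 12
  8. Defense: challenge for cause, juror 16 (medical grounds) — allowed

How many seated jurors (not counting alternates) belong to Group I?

Removed: #1, #2, #8, #11, #12, #15, #16, #17.
Seated jurors 1–8: #3, #4, #5, #6, #7, #9, #10, #13 (alternates #14, #18, #19 not counted).
Of those, in Group I: #6 → 1.

1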